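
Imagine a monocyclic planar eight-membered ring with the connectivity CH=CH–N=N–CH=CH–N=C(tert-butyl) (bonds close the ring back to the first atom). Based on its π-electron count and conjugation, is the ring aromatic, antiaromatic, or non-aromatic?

The p orbitals form a continuous loop: the double-bond atoms are sp², each contributing one p electron; each sp² =N– keeps its lone pair in-plane and puts one electron into the π system. The ring is fully conjugated.
Tallying contributions gives 4 × 2 = 8 from the 4 double-bond units.
A 4n π count (8, n = 2) in a planar conjugated ring means antiaromatic.

Antiaromatic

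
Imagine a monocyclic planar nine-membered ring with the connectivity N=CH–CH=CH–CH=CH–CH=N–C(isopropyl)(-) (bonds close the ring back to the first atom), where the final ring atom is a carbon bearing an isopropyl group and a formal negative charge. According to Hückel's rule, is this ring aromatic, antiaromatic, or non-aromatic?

Aromatic

Every ring atom contributes a p orbital perpendicular to the ring (the double-bond atoms are sp², each contributing one p electron; each =N– nitrogen is pyridine-type (lone pair in the sp² plane, one electron in the p orbital); the carbanion's lone pair occupies the p orbital), so the π system is cyclic and fully conjugated.
π-electron count: 4 × 2 = 8 from the double-bond units + 2 from the C(isopropyl)(-) atom = 10.
With 10 π electrons (n = 2), the Hückel 4n+2 condition holds.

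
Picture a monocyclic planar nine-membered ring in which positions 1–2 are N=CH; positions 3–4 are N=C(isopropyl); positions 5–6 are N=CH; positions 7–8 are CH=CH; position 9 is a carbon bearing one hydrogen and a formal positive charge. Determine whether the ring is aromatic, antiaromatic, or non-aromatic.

Antiaromatic

The p orbitals form a continuous loop: the double-bond atoms are sp², each contributing one p electron; each =N– nitrogen is pyridine-type (lone pair in the sp² plane, one electron in the p orbital); the carbocation has an empty p orbital. The ring is fully conjugated.
π-electron count: 4 × 2 = 8 from the double-bond units + 0 from the CH(+) atom = 8.
With 8 = 4·2 π electrons, Hückel's rule classifies the planar ring as antiaromatic.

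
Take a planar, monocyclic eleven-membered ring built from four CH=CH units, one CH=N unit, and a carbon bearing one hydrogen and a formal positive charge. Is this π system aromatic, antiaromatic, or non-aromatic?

Every ring atom contributes a p orbital perpendicular to the ring (the double-bond atoms are sp², each contributing one p electron; each sp² =N– keeps its lone pair in-plane and puts one electron into the π system; the carbocation has an empty p orbital), so the π system is cyclic and fully conjugated.
π-electron count: 5 × 2 = 10 from the double-bond units + 0 from the CH(+) atom = 10.
That gives a 4n+2 count (10, n = 2).

Aromatic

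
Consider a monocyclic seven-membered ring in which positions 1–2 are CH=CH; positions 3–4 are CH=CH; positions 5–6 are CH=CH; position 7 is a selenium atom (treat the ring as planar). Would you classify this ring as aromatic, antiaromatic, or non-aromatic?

Antiaromatic

Every ring atom contributes a p orbital perpendicular to the ring (each doubly-bonded ring atom is sp² with one p-orbital electron; the selenium donates one lone pair from its p orbital), so the π system is cyclic and fully conjugated.
Counting π electrons: 3 × 2 = 6 from the double-bond units + 2 from the Se atom = 8.
With 8 = 4·2 π electrons, Hückel's rule classifies the planar ring as antiaromatic.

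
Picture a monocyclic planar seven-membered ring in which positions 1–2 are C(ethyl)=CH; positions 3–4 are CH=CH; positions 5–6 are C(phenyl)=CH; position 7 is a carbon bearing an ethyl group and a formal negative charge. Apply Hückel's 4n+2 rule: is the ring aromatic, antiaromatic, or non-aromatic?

Check conjugation: each doubly-bonded ring atom is sp² with one p-orbital electron; the carbanion's lone pair occupies the p orbital — every position has a p orbital, so the cyclic π system is continuous.
Tallying contributions gives 3 × 2 = 6 from the double-bond units + 2 from the C(ethyl)(-) atom = 8.
8 is a 4n count (n = 2), so the planar conjugated ring is antiaromatic.

Antiaromatic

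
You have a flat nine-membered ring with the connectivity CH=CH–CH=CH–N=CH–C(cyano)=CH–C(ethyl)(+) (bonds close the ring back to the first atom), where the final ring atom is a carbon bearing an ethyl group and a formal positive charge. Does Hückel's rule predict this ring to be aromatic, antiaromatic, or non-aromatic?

Antiaromatic

The p orbitals form a continuous loop: the double-bond atoms are sp², each contributing one p electron; the doubly-bonded nitrogens are pyridine-type — their lone pairs lie in the ring plane, leaving one electron in the p orbital; the carbocation has an empty p orbital. The ring is fully conjugated.
π-electron count: 4 × 2 = 8 from the double-bond units + 0 from the C(ethyl)(+) atom = 8.
8 is a 4n count (n = 2), so the planar conjugated ring is antiaromatic.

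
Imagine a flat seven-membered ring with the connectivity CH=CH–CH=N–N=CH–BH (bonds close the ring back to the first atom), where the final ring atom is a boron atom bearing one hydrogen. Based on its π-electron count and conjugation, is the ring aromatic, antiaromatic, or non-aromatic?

Aromatic

Every ring atom contributes a p orbital perpendicular to the ring (every atom in a ring double bond is sp² and brings one electron to the p orbital; each =N– nitrogen is pyridine-type (lone pair in the sp² plane, one electron in the p orbital); the boron has an empty p orbital), so the π system is cyclic and fully conjugated.
Counting π electrons: 3 × 2 = 6 from the double-bond units + 0 from the BH atom = 6.
6 = 4(1) + 2, which satisfies Hückel's 4n+2 rule.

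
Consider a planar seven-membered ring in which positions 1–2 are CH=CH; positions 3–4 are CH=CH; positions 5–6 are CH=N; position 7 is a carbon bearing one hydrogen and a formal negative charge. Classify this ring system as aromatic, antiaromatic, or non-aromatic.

The p orbitals form a continuous loop: every atom in a ring double bond is sp² and brings one electron to the p orbital; each sp² =N– keeps its lone pair in-plane and puts one electron into the π system; the carbanion's lone pair occupies the p orbital. The ring is fully conjugated.
π-electron count: 3 × 2 = 6 from the double-bond units + 2 from the CH(-) atom = 8.
8 is a 4n count (n = 2), so the planar conjugated ring is antiaromatic.

Antiaromatic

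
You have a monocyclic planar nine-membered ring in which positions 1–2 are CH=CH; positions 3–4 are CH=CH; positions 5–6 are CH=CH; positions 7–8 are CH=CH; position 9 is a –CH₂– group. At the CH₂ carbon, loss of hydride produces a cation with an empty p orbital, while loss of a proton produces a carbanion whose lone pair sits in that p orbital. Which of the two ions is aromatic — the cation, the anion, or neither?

The anion

In both ions every ring atom is sp² and contributes a p orbital, so both rings are fully conjugated.
Cation: 4 × 2 + 0 = 8 π electrons → 4(2), antiaromatic.
Anion: 4 × 2 + 2 = 10 π electrons → 4(2)+2, aromatic.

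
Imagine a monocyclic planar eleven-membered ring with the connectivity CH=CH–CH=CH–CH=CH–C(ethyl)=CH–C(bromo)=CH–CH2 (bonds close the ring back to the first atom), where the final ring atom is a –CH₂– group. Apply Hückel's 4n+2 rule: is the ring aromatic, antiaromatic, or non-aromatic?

Non-aromatic

The CH2 position has four σ bonds — the tetrahedral CH₂ carbon is sp³ and has no p orbital in the ring π system — so the cyclic conjugation is interrupted.
A ring that is not fully conjugated cannot be aromatic or antiaromatic regardless of its π-electron count.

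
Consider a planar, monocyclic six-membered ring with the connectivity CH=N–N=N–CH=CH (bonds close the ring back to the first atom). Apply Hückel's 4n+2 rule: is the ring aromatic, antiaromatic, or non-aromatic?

Every ring atom contributes a p orbital perpendicular to the ring (the double-bond atoms are sp², each contributing one p electron; the doubly-bonded nitrogens are pyridine-type — their lone pairs lie in the ring plane, leaving one electron in the p orbital), so the π system is cyclic and fully conjugated.
Tallying contributions gives 3 × 2 = 6 from the 3 double-bond units.
6 = 4(1) + 2, which satisfies Hückel's 4n+2 rule.

Aromatic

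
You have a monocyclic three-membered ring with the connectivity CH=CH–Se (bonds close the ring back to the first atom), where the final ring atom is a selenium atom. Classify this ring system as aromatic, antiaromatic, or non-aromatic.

Antiaromatic

Check conjugation: each doubly-bonded ring atom is sp² with one p-orbital electron; the selenium donates one lone pair from its p orbital — every position has a p orbital, so the cyclic π system is continuous.
π-electron count: 1 × 2 = 2 from the double-bond unit + 2 from the Se atom = 4.
With 4 = 4·1 π electrons, Hückel's rule classifies the planar ring as antiaromatic.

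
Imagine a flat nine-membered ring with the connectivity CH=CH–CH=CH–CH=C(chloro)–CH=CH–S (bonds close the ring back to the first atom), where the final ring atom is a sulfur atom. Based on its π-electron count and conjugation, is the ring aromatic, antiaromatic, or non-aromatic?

Every ring atom contributes a p orbital perpendicular to the ring (each doubly-bonded ring atom is sp² with one p-orbital electron; the sulfur donates one lone pair from its p orbital), so the π system is cyclic and fully conjugated.
Counting π electrons: 4 × 2 = 8 from the double-bond units + 2 from the S atom = 10.
With 10 π electrons (n = 2), the Hückel 4n+2 condition holds.

Aromatic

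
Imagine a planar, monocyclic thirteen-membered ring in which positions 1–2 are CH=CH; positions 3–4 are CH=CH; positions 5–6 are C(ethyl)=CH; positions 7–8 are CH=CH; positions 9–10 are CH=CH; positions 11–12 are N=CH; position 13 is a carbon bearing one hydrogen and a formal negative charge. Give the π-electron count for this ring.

14

The p orbitals form a continuous loop: the double-bond atoms are sp², each contributing one p electron; the doubly-bonded nitrogens are pyridine-type — their lone pairs lie in the ring plane, leaving one electron in the p orbital; the carbanion's lone pair occupies the p orbital. The ring is fully conjugated.
π-electron count: 6 × 2 = 12 from the double-bond units + 2 from the CH(-) atom = 14.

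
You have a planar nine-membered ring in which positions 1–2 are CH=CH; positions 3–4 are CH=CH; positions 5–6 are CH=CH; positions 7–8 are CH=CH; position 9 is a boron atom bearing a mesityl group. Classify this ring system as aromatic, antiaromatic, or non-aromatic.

The p orbitals form a continuous loop: every atom in a ring double bond is sp² and brings one electron to the p orbital; the boron has an empty p orbital. The ring is fully conjugated.
Counting π electrons: 4 × 2 = 8 from the double-bond units + 0 from the B(mesityl) atom = 8.
With 8 = 4·2 π electrons, Hückel's rule classifies the planar ring as antiaromatic.

Antiaromatic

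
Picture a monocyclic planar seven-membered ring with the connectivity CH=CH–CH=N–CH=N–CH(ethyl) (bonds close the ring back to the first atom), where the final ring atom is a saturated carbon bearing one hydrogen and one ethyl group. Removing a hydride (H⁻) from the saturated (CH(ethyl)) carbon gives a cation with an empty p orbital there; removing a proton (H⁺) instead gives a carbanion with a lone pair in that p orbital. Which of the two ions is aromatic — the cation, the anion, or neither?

The cation

Both ions have a continuous loop of p orbitals — each ring atom is sp².
Cation: 3 × 2 + 0 = 6 π electrons → 4(1)+2, aromatic.
Anion: 3 × 2 + 2 = 8 π electrons → 4(2), antiaromatic.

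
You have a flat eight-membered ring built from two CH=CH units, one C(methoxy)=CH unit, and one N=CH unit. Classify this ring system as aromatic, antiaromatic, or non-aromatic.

Antiaromatic

All ring atoms are sp² and supply a p orbital to the ring (the double-bond atoms are sp², each contributing one p electron; each sp² =N– keeps its lone pair in-plane and puts one electron into the π system); the conjugation is uninterrupted.
Tallying contributions gives 4 × 2 = 8 from the 4 double-bond units.
With 8 = 4·2 π electrons, Hückel's rule classifies the planar ring as antiaromatic.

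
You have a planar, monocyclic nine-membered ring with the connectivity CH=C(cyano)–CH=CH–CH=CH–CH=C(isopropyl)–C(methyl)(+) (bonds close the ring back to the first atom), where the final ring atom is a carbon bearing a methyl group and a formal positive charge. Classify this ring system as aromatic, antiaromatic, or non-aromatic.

The p orbitals form a continuous loop: the double-bond atoms are sp², each contributing one p electron; the carbocation has an empty p orbital. The ring is fully conjugated.
Counting π electrons: 4 × 2 = 8 from the double-bond units + 0 from the C(methyl)(+) atom = 8.
8 = 4(2); a planar, fully conjugated 4n system is antiaromatic.

Antiaromatic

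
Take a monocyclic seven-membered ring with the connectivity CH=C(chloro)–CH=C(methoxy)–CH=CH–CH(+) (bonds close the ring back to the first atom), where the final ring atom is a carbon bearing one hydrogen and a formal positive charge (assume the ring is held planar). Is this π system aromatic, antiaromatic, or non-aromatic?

The p orbitals form a continuous loop: the double-bond atoms are sp², each contributing one p electron; the carbocation has an empty p orbital. The ring is fully conjugated.
π-electron count: 3 × 2 = 6 from the double-bond units + 0 from the CH(+) atom = 6.
That gives a 4n+2 count (6, n = 1).

Aromatic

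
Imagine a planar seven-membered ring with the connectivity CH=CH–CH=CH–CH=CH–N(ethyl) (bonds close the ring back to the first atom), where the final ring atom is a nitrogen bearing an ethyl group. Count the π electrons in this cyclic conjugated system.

All ring atoms are sp² and supply a p orbital to the ring (the double-bond atoms are sp², each contributing one p electron; the pyrrole-type nitrogen donates its lone pair from the p orbital); the conjugation is uninterrupted.
π-electron count: 3 × 2 = 6 from the double-bond units + 2 from the N(ethyl) atom = 8.

8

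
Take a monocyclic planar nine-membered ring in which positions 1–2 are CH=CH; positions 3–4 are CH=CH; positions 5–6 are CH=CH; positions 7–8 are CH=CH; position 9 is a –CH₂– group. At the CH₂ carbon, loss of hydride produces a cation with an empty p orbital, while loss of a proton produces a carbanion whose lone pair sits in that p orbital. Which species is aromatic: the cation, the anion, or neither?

In either ion the ring is fully conjugated: every atom, including the new sp² carbon, supplies a p orbital.
Cation: 4 × 2 + 0 = 8 π electrons → 4(2), antiaromatic.
Anion: 4 × 2 + 2 = 10 π electrons → 4(2)+2, aromatic.

The anion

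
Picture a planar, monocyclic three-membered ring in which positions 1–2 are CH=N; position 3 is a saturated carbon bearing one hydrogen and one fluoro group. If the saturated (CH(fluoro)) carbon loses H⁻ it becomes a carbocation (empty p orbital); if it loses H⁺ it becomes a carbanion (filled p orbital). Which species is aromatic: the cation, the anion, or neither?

The cation

In either ion the ring is fully conjugated: every atom, including the new sp² carbon, supplies a p orbital.
Cation: 1 × 2 + 0 = 2 π electrons → 4(0)+2, aromatic.
Anion: 1 × 2 + 2 = 4 π electrons → 4(1), antiaromatic.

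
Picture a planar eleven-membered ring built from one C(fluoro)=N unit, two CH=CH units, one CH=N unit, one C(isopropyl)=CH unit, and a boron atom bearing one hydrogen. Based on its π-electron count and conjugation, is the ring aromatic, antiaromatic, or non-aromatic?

Aromatic

All ring atoms are sp² and supply a p orbital to the ring (each doubly-bonded ring atom is sp² with one p-orbital electron; each sp² =N– keeps its lone pair in-plane and puts one electron into the π system; the boron has an empty p orbital); the conjugation is uninterrupted.
Adding the contributions, 5 × 2 = 10 from the double-bond units + 0 from the BH atom = 10.
10 = 4(2) + 2, which satisfies Hückel's 4n+2 rule.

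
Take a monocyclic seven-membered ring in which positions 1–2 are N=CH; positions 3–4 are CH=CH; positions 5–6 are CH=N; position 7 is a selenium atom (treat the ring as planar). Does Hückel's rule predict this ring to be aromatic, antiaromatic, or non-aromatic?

All ring atoms are sp² and supply a p orbital to the ring (the double-bond atoms are sp², each contributing one p electron; each =N– nitrogen is pyridine-type (lone pair in the sp² plane, one electron in the p orbital); the selenium donates one lone pair from its p orbital); the conjugation is uninterrupted.
Counting π electrons: 3 × 2 = 6 from the double-bond units + 2 from the Se atom = 8.
With 8 = 4·2 π electrons, Hückel's rule classifies the planar ring as antiaromatic.

Antiaromatic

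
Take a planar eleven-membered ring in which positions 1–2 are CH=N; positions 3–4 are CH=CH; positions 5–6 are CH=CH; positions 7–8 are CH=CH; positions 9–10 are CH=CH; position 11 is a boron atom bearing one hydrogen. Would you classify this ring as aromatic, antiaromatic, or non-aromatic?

The p orbitals form a continuous loop: every atom in a ring double bond is sp² and brings one electron to the p orbital; each =N– nitrogen is pyridine-type (lone pair in the sp² plane, one electron in the p orbital); the boron has an empty p orbital. The ring is fully conjugated.
π-electron count: 5 × 2 = 10 from the double-bond units + 0 from the BH atom = 10.
10 = 4(2) + 2, which satisfies Hückel's 4n+2 rule.

Aromatic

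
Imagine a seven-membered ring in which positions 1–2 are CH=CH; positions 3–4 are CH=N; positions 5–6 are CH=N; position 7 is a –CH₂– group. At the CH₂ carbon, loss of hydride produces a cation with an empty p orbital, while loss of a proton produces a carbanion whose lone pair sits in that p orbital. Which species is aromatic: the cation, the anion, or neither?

The cation

Both ions have a continuous loop of p orbitals — each ring atom is sp².
Cation: 3 × 2 + 0 = 6 π electrons → 4(1)+2, aromatic.
Anion: 3 × 2 + 2 = 8 π electrons → 4(2), antiaromatic.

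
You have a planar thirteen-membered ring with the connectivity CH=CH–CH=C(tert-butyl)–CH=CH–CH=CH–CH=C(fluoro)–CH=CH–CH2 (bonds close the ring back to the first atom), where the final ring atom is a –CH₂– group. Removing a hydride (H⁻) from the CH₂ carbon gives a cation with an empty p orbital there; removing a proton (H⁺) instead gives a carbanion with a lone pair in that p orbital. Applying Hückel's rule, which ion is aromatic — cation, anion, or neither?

The anion

Both ions have a continuous loop of p orbitals — each ring atom is sp².
Cation: 6 × 2 + 0 = 12 π electrons → 4(3), antiaromatic.
Anion: 6 × 2 + 2 = 14 π electrons → 4(3)+2, aromatic.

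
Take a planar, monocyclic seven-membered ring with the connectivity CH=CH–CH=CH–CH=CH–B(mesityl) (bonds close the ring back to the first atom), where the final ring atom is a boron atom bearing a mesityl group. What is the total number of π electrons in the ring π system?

The p orbitals form a continuous loop: every atom in a ring double bond is sp² and brings one electron to the p orbital; the boron has an empty p orbital. The ring is fully conjugated.
Adding the contributions, 3 × 2 = 6 from the double-bond units + 0 from the B(mesityl) atom = 6.

6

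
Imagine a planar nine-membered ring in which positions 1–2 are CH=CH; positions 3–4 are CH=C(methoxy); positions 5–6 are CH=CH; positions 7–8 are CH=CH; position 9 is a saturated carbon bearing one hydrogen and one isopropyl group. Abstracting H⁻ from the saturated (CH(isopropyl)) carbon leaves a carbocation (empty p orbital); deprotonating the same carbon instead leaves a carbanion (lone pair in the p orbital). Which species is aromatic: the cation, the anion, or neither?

The anion

In either ion the ring is fully conjugated: every atom, including the new sp² carbon, supplies a p orbital.
Cation: 4 × 2 + 0 = 8 π electrons → 4(2), antiaromatic.
Anion: 4 × 2 + 2 = 10 π electrons → 4(2)+2, aromatic.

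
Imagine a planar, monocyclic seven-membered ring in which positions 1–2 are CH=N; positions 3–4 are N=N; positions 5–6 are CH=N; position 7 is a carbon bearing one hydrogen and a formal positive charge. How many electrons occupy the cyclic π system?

6

All ring atoms are sp² and supply a p orbital to the ring (every atom in a ring double bond is sp² and brings one electron to the p orbital; each sp² =N– keeps its lone pair in-plane and puts one electron into the π system; the carbocation has an empty p orbital); the conjugation is uninterrupted.
Tallying contributions gives 3 × 2 = 6 from the double-bond units + 0 from the CH(+) atom = 6.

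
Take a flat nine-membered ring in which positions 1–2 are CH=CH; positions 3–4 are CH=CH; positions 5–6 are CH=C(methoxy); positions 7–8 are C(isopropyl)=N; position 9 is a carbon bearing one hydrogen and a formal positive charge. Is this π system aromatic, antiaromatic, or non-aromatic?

Every ring atom contributes a p orbital perpendicular to the ring (each doubly-bonded ring atom is sp² with one p-orbital electron; each sp² =N– keeps its lone pair in-plane and puts one electron into the π system; the carbocation has an empty p orbital), so the π system is cyclic and fully conjugated.
Adding the contributions, 4 × 2 = 8 from the double-bond units + 0 from the CH(+) atom = 8.
With 8 = 4·2 π electrons, Hückel's rule classifies the planar ring as antiaromatic.

Antiaromatic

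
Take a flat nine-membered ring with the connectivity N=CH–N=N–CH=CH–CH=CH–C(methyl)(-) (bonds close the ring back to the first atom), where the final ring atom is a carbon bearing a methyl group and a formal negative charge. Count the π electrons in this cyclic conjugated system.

10

All ring atoms are sp² and supply a p orbital to the ring (each doubly-bonded ring atom is sp² with one p-orbital electron; each sp² =N– keeps its lone pair in-plane and puts one electron into the π system; the carbanion's lone pair occupies the p orbital); the conjugation is uninterrupted.
Adding the contributions, 4 × 2 = 8 from the double-bond units + 2 from the C(methyl)(-) atom = 10.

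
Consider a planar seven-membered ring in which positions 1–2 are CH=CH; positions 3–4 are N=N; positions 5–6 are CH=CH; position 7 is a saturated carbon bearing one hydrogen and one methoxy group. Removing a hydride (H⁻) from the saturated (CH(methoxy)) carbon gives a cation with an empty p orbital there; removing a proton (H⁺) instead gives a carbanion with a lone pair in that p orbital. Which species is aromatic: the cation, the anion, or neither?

The cation

Once that carbon is sp², every ring atom has a p orbital and both ions are fully conjugated.
Cation: 3 × 2 + 0 = 6 π electrons → 4(1)+2, aromatic.
Anion: 3 × 2 + 2 = 8 π electrons → 4(2), antiaromatic.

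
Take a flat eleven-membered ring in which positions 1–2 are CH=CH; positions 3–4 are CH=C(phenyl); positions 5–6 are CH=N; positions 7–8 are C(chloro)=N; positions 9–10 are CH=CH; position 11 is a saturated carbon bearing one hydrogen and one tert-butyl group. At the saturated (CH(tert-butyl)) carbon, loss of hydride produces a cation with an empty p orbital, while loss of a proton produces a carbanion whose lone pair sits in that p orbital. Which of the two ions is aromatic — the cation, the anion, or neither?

Both ions have a continuous loop of p orbitals — each ring atom is sp².
Cation: 5 × 2 + 0 = 10 π electrons → 4(2)+2, aromatic.
Anion: 5 × 2 + 2 = 12 π electrons → 4(3), antiaromatic.

The cation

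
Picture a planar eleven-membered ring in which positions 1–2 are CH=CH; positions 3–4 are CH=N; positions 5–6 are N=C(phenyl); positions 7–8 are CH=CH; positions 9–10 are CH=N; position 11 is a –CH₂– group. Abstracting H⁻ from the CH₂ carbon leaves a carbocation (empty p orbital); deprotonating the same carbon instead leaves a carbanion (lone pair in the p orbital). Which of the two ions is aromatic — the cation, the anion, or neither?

The cation

In either ion the ring is fully conjugated: every atom, including the new sp² carbon, supplies a p orbital.
Cation: 5 × 2 + 0 = 10 π electrons → 4(2)+2, aromatic.
Anion: 5 × 2 + 2 = 12 π electrons → 4(3), antiaromatic.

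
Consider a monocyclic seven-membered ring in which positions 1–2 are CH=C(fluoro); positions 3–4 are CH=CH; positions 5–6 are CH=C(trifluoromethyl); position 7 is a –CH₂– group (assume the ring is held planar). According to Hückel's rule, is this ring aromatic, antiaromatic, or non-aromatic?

Non-aromatic

The CH2 position has four σ bonds — the tetrahedral CH₂ carbon is sp³ and has no p orbital in the ring π system — so the cyclic conjugation is interrupted.
Broken conjugation rules out both aromaticity and antiaromaticity.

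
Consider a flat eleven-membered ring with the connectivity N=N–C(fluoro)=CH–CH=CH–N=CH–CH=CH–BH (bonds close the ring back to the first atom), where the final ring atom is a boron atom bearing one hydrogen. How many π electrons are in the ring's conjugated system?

10

All ring atoms are sp² and supply a p orbital to the ring (the double-bond atoms are sp², each contributing one p electron; each sp² =N– keeps its lone pair in-plane and puts one electron into the π system; the boron has an empty p orbital); the conjugation is uninterrupted.
Tallying contributions gives 5 × 2 = 10 from the double-bond units + 0 from the BH atom = 10.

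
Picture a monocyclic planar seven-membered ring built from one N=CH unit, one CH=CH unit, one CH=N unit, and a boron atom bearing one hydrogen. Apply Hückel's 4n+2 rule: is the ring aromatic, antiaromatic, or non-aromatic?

Aromatic

Every ring atom contributes a p orbital perpendicular to the ring (the double-bond atoms are sp², each contributing one p electron; the doubly-bonded nitrogens are pyridine-type — their lone pairs lie in the ring plane, leaving one electron in the p orbital; the boron has an empty p orbital), so the π system is cyclic and fully conjugated.
Tallying contributions gives 3 × 2 = 6 from the double-bond units + 0 from the BH atom = 6.
With 6 π electrons (n = 1), the Hückel 4n+2 condition holds.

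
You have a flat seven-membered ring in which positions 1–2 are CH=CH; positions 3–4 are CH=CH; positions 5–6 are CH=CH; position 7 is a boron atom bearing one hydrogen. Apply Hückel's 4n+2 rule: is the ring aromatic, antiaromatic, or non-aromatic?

Aromatic

Check conjugation: each doubly-bonded ring atom is sp² with one p-orbital electron; the boron has an empty p orbital — every position has a p orbital, so the cyclic π system is continuous.
Counting π electrons: 3 × 2 = 6 from the double-bond units + 0 from the BH atom = 6.
6 = 4(1) + 2, which satisfies Hückel's 4n+2 rule.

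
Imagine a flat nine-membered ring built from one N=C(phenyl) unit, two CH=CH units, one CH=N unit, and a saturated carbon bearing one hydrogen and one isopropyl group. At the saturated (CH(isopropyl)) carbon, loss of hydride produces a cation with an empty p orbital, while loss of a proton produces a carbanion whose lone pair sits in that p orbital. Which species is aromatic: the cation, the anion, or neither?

Both ions have a continuous loop of p orbitals — each ring atom is sp².
Cation: 4 × 2 + 0 = 8 π electrons → 4(2), antiaromatic.
Anion: 4 × 2 + 2 = 10 π electrons → 4(2)+2, aromatic.

The anion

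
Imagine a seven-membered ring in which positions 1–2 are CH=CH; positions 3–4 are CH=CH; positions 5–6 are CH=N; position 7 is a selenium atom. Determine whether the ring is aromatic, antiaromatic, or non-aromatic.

Every ring atom contributes a p orbital perpendicular to the ring (each doubly-bonded ring atom is sp² with one p-orbital electron; each =N– nitrogen is pyridine-type (lone pair in the sp² plane, one electron in the p orbital); the selenium donates one lone pair from its p orbital), so the π system is cyclic and fully conjugated.
Tallying contributions gives 3 × 2 = 6 from the double-bond units + 2 from the Se atom = 8.
A 4n π count (8, n = 2) in a planar conjugated ring means antiaromatic.

Antiaromatic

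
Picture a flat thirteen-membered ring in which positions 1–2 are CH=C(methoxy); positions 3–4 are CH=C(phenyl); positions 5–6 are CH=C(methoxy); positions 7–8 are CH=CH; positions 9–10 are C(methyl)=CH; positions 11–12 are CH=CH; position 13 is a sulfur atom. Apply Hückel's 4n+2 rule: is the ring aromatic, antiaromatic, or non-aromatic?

Aromatic

Every ring atom contributes a p orbital perpendicular to the ring (each doubly-bonded ring atom is sp² with one p-orbital electron; the sulfur donates one lone pair from its p orbital), so the π system is cyclic and fully conjugated.
Tallying contributions gives 6 × 2 = 12 from the double-bond units + 2 from the S atom = 14.
That gives a 4n+2 count (14, n = 3).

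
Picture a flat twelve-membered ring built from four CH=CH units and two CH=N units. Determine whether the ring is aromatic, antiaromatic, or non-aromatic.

Antiaromatic

Check conjugation: the double-bond atoms are sp², each contributing one p electron; the doubly-bonded nitrogens are pyridine-type — their lone pairs lie in the ring plane, leaving one electron in the p orbital — every position has a p orbital, so the cyclic π system is continuous.
Counting π electrons: 6 × 2 = 12 from the 6 double-bond units.
12 = 4(3); a planar, fully conjugated 4n system is antiaromatic.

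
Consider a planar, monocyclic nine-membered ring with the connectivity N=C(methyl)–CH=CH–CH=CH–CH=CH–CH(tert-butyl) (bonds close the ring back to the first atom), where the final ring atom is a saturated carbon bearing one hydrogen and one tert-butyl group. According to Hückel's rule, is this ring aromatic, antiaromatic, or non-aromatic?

At the CH(tert-butyl) position, that saturated carbon is sp³ and has no p orbital in the ring π system; the ring's p-orbital overlap is broken there.
Without a continuous loop of overlapping p orbitals the Hückel electron count never comes into play.

Non-aromatic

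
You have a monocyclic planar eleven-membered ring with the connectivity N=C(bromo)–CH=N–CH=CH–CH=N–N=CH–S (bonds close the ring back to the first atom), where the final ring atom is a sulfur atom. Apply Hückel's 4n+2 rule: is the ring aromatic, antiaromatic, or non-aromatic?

Check conjugation: each doubly-bonded ring atom is sp² with one p-orbital electron; each =N– nitrogen is pyridine-type (lone pair in the sp² plane, one electron in the p orbital); the sulfur donates one lone pair from its p orbital — every position has a p orbital, so the cyclic π system is continuous.
Adding the contributions, 5 × 2 = 10 from the double-bond units + 2 from the S atom = 12.
With 12 = 4·3 π electrons, Hückel's rule classifies the planar ring as antiaromatic.

Antiaromatic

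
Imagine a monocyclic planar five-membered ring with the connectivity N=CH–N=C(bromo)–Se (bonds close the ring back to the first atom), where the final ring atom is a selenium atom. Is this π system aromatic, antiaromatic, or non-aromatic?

Aromatic

All ring atoms are sp² and supply a p orbital to the ring (every atom in a ring double bond is sp² and brings one electron to the p orbital; the doubly-bonded nitrogens are pyridine-type — their lone pairs lie in the ring plane, leaving one electron in the p orbital; the selenium donates one lone pair from its p orbital); the conjugation is uninterrupted.
Adding the contributions, 2 × 2 = 4 from the double-bond units + 2 from the Se atom = 6.
With 6 π electrons (n = 1), the Hückel 4n+2 condition holds.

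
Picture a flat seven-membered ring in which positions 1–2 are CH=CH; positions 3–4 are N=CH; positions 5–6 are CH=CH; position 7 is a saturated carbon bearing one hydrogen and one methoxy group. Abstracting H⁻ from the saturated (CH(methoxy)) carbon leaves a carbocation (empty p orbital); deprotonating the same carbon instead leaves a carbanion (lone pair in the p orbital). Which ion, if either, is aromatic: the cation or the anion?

The cation

Once that carbon is sp², every ring atom has a p orbital and both ions are fully conjugated.
Cation: 3 × 2 + 0 = 6 π electrons → 4(1)+2, aromatic.
Anion: 3 × 2 + 2 = 8 π electrons → 4(2), antiaromatic.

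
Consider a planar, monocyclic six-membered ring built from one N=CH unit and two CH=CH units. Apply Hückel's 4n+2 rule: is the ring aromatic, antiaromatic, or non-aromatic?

Aromatic

Every ring atom contributes a p orbital perpendicular to the ring (the double-bond atoms are sp², each contributing one p electron; the doubly-bonded nitrogens are pyridine-type — their lone pairs lie in the ring plane, leaving one electron in the p orbital), so the π system is cyclic and fully conjugated.
Adding the contributions, 3 × 2 = 6 from the 3 double-bond units.
Since 6 = 4·1 + 2, the ring meets the 4n+2 criterion.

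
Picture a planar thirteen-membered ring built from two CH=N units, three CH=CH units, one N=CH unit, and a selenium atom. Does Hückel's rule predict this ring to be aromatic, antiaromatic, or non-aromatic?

Aromatic

All ring atoms are sp² and supply a p orbital to the ring (the double-bond atoms are sp², each contributing one p electron; each sp² =N– keeps its lone pair in-plane and puts one electron into the π system; the selenium donates one lone pair from its p orbital); the conjugation is uninterrupted.
Counting π electrons: 6 × 2 = 12 from the double-bond units + 2 from the Se atom = 14.
Since 14 = 4·3 + 2, the ring meets the 4n+2 criterion.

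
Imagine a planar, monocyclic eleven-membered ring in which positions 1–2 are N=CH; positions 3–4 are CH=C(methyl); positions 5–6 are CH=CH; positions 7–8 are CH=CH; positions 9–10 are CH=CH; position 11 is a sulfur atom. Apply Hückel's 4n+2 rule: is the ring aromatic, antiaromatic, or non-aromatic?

Antiaromatic

All ring atoms are sp² and supply a p orbital to the ring (each doubly-bonded ring atom is sp² with one p-orbital electron; each =N– nitrogen is pyridine-type (lone pair in the sp² plane, one electron in the p orbital); the sulfur donates one lone pair from its p orbital); the conjugation is uninterrupted.
Tallying contributions gives 5 × 2 = 10 from the double-bond units + 2 from the S atom = 12.
With 12 = 4·3 π electrons, Hückel's rule classifies the planar ring as antiaromatic.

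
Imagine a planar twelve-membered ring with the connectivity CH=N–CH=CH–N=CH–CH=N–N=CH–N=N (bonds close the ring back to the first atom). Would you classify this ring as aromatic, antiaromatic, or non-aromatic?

Antiaromatic

All ring atoms are sp² and supply a p orbital to the ring (every atom in a ring double bond is sp² and brings one electron to the p orbital; the doubly-bonded nitrogens are pyridine-type — their lone pairs lie in the ring plane, leaving one electron in the p orbital); the conjugation is uninterrupted.
Adding the contributions, 6 × 2 = 12 from the 6 double-bond units.
With 12 = 4·3 π electrons, Hückel's rule classifies the planar ring as antiaromatic.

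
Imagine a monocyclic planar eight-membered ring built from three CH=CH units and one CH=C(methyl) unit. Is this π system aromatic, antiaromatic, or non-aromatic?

Antiaromatic

The p orbitals form a continuous loop: each doubly-bonded ring atom is sp² with one p-orbital electron. The ring is fully conjugated.
π-electron count: 4 × 2 = 8 from the 4 double-bond units.
8 = 4(2); a planar, fully conjugated 4n system is antiaromatic.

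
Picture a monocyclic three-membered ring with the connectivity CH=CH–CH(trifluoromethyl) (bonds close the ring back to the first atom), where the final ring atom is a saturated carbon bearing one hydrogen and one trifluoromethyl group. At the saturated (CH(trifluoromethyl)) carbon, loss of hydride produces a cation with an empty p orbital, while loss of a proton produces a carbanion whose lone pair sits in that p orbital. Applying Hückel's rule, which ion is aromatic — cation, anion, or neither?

The cation

Both ions have a continuous loop of p orbitals — each ring atom is sp².
Cation: 1 × 2 + 0 = 2 π electrons → 4(0)+2, aromatic.
Anion: 1 × 2 + 2 = 4 π electrons → 4(1), antiaromatic.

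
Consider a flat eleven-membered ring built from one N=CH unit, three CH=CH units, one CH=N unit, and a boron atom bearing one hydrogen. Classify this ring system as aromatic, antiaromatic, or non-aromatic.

Aromatic

All ring atoms are sp² and supply a p orbital to the ring (each doubly-bonded ring atom is sp² with one p-orbital electron; each sp² =N– keeps its lone pair in-plane and puts one electron into the π system; the boron has an empty p orbital); the conjugation is uninterrupted.
Counting π electrons: 5 × 2 = 10 from the double-bond units + 0 from the BH atom = 10.
With 10 π electrons (n = 2), the Hückel 4n+2 condition holds.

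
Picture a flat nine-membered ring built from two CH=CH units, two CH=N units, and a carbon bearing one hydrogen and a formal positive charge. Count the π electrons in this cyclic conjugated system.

8

Every ring atom contributes a p orbital perpendicular to the ring (each doubly-bonded ring atom is sp² with one p-orbital electron; the doubly-bonded nitrogens are pyridine-type — their lone pairs lie in the ring plane, leaving one electron in the p orbital; the carbocation has an empty p orbital), so the π system is cyclic and fully conjugated.
π-electron count: 4 × 2 = 8 from the double-bond units + 0 from the CH(+) atom = 8.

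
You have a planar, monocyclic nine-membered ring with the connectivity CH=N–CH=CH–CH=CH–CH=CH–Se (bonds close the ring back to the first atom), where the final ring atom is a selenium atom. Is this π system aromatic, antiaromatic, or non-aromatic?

Aromatic

All ring atoms are sp² and supply a p orbital to the ring (each doubly-bonded ring atom is sp² with one p-orbital electron; each sp² =N– keeps its lone pair in-plane and puts one electron into the π system; the selenium donates one lone pair from its p orbital); the conjugation is uninterrupted.
Counting π electrons: 4 × 2 = 8 from the double-bond units + 2 from the Se atom = 10.
10 = 4(2) + 2, which satisfies Hückel's 4n+2 rule.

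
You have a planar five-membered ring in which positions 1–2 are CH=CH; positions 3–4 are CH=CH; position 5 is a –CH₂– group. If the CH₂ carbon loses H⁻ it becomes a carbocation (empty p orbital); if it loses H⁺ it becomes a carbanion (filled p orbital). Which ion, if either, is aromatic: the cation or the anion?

The anion

Both ions have a continuous loop of p orbitals — each ring atom is sp².
Cation: 2 × 2 + 0 = 4 π electrons → 4(1), antiaromatic.
Anion: 2 × 2 + 2 = 6 π electrons → 4(1)+2, aromatic.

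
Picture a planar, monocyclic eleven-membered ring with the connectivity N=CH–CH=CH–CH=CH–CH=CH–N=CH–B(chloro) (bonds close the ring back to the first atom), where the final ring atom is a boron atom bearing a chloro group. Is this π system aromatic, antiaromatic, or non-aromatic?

The p orbitals form a continuous loop: the double-bond atoms are sp², each contributing one p electron; the doubly-bonded nitrogens are pyridine-type — their lone pairs lie in the ring plane, leaving one electron in the p orbital; the boron has an empty p orbital. The ring is fully conjugated.
Counting π electrons: 5 × 2 = 10 from the double-bond units + 0 from the B(chloro) atom = 10.
10 = 4(2) + 2, which satisfies Hückel's 4n+2 rule.

Aromatic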